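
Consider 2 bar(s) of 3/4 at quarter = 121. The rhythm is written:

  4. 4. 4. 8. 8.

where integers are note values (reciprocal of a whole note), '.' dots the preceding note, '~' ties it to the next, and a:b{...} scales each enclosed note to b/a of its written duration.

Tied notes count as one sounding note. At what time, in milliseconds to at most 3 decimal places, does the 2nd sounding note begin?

1. 0.0ms @ 0 + 743.802ms (3/2)
2. 743.802ms @ 3/2 + 743.802ms (3/2)
3. 1487.603ms @ 3 + 743.802ms (3/2)
4. 2231.405ms @ 9/2 + 371.901ms (3/4)
5. 2603.306ms @ 21/4 + 371.901ms (3/4)

note 2 onset = 3/2b = 743.802ms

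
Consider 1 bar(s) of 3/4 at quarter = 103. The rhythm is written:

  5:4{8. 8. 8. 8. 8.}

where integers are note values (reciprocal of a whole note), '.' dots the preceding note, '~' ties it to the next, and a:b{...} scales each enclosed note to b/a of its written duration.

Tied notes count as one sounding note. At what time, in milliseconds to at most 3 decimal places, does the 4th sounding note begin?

1. 0.0ms @ 0 + 349.515ms (3/5)
2. 349.515ms @ 3/5 + 349.515ms (3/5)
3. 699.029ms @ 6/5 + 349.515ms (3/5)
4. 1048.544ms @ 9/5 + 349.515ms (3/5)
5. 1398.058ms @ 12/5 + 349.515ms (3/5)

note 4 onset = 9/5b = 1048.544ms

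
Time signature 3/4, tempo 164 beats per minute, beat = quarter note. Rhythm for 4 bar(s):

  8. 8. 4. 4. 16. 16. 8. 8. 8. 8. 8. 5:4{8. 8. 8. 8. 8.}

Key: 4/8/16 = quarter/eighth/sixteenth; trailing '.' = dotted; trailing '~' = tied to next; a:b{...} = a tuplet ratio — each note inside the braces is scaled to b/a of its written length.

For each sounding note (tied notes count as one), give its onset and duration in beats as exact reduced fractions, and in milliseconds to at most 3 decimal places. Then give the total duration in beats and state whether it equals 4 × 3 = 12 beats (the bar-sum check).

1) 0.0ms=0b +274.39ms=3/4b
2) 274.39ms=3/4b +274.39ms=3/4b
3) 548.78ms=3/2b +548.78ms=3/2b
4) 1097.561ms=3b +548.78ms=3/2b
5) 1646.341ms=9/2b +137.195ms=3/8b
6) 1783.537ms=39/8b +137.195ms=3/8b
7) 1920.732ms=21/4b +274.39ms=3/4b
8) 2195.122ms=6b +274.39ms=3/4b
9) 2469.512ms=27/4b +274.39ms=3/4b
10) 2743.902ms=15/2b +274.39ms=3/4b
11) 3018.293ms=33/4b +274.39ms=3/4b
12) 3292.683ms=9b +219.512ms=3/5b
13) 3512.195ms=48/5b +219.512ms=3/5b
14) 3731.707ms=51/5b +219.512ms=3/5b
15) 3951.22ms=54/5b +219.512ms=3/5b
16) 4170.732ms=57/5b +219.512ms=3/5b
Σ=12b of 12 (164bpm 3/4) — PASS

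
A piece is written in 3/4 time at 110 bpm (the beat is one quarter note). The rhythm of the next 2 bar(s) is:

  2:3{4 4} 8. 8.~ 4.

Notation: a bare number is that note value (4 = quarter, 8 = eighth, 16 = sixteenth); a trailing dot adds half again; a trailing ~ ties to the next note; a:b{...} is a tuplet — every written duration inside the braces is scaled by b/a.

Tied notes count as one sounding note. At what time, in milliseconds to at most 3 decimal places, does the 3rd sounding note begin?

1. 0.0ms @ 0 + 818.182ms (3/2)
2. 818.182ms @ 3/2 + 818.182ms (3/2)
3. 1636.364ms @ 3 + 409.091ms (3/4)
4. 2045.455ms @ 15/4 + 1227.273ms (9/4)

note 3 onset = 3b = 1636.364ms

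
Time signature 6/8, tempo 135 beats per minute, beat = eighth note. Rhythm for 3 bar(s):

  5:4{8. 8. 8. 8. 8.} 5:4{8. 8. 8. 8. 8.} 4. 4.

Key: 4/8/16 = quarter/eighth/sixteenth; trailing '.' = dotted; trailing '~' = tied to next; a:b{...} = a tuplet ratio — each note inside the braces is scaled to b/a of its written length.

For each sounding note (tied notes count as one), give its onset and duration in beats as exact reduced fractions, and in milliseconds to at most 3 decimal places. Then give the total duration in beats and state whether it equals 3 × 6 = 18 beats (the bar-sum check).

1) 0.0ms=0b +533.333ms=6/5b
2) 533.333ms=6/5b +533.333ms=6/5b
3) 1066.667ms=12/5b +533.333ms=6/5b
4) 1600.0ms=18/5b +533.333ms=6/5b
5) 2133.333ms=24/5b +533.333ms=6/5b
6) 2666.667ms=6b +533.333ms=6/5b
7) 3200.0ms=36/5b +533.333ms=6/5b
8) 3733.333ms=42/5b +533.333ms=6/5b
9) 4266.667ms=48/5b +533.333ms=6/5b
10) 4800.0ms=54/5b +533.333ms=6/5b
11) 5333.333ms=12b +1333.333ms=3b
12) 6666.667ms=15b +1333.333ms=3b
Σ=18b of 18 (135bpm 6/8) — PASS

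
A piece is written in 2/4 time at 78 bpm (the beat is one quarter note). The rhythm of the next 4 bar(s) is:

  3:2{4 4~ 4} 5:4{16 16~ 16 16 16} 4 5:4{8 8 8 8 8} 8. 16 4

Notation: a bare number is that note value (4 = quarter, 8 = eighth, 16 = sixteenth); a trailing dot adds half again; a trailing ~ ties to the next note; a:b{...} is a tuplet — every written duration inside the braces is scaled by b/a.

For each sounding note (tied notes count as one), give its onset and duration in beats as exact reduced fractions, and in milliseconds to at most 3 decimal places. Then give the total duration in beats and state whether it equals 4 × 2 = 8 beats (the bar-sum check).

1) 0.0ms=0b +512.821ms=2/3b
2) 512.821ms=2/3b +1025.641ms=4/3b
3) 1538.462ms=2b +153.846ms=1/5b
4) 1692.308ms=11/5b +307.692ms=2/5b
5) 2000.0ms=13/5b +153.846ms=1/5b
6) 2153.846ms=14/5b +153.846ms=1/5b
7) 2307.692ms=3b +769.231ms=1b
8) 3076.923ms=4b +307.692ms=2/5b
9) 3384.615ms=22/5b +307.692ms=2/5b
10) 3692.308ms=24/5b +307.692ms=2/5b
11) 4000.0ms=26/5b +307.692ms=2/5b
12) 4307.692ms=28/5b +307.692ms=2/5b
13) 4615.385ms=6b +576.923ms=3/4b
14) 5192.308ms=27/4b +192.308ms=1/4b
15) 5384.615ms=7b +769.231ms=1b
Σ=8b of 8 (78bpm 2/4) — PASS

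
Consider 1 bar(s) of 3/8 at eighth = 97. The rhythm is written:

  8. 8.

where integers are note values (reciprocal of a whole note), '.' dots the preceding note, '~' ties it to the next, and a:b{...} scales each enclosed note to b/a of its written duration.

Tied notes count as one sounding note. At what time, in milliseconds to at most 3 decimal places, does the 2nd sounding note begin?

note 2 onset = 3/2b = 927.835ms

1. 0.0ms @ 0 + 927.835ms (3/2)
2. 927.835ms @ 3/2 + 927.835ms (3/2)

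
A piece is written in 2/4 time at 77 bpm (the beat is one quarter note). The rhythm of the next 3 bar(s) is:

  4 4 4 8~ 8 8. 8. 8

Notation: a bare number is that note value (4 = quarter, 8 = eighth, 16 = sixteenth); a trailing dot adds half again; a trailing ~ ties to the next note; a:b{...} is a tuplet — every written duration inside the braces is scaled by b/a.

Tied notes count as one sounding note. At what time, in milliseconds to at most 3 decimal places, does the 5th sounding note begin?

1. 0.0ms @ 0 + 779.221ms (1)
2. 779.221ms @ 1 + 779.221ms (1)
3. 1558.442ms @ 2 + 779.221ms (1)
4. 2337.662ms @ 3 + 779.221ms (1)
5. 3116.883ms @ 4 + 584.416ms (3/4)
6. 3701.299ms @ 19/4 + 584.416ms (3/4)
7. 4285.714ms @ 11/2 + 389.61ms (1/2)

note 5 onset = 4b = 3116.883ms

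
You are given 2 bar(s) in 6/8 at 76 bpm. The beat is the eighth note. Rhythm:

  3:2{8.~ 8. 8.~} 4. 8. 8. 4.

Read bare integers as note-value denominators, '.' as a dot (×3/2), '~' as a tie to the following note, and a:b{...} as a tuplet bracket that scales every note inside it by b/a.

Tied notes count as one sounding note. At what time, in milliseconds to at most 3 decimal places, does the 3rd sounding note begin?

1. 0.0ms @ 0 + 1578.947ms (2)
2. 1578.947ms @ 2 + 3157.895ms (4)
3. 4736.842ms @ 6 + 1184.211ms (3/2)
4. 5921.053ms @ 15/2 + 1184.211ms (3/2)
5. 7105.263ms @ 9 + 2368.421ms (3)

note 3 onset = 6b = 4736.842ms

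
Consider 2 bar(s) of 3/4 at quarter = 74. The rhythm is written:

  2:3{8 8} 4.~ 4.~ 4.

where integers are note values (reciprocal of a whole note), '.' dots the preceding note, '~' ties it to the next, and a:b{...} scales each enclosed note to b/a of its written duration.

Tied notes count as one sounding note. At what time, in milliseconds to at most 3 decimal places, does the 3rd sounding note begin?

note 3 onset = 3/2b = 1216.216ms

1. 0.0ms @ 0 + 608.108ms (3/4)
2. 608.108ms @ 3/4 + 608.108ms (3/4)
3. 1216.216ms @ 3/2 + 3648.649ms (9/2)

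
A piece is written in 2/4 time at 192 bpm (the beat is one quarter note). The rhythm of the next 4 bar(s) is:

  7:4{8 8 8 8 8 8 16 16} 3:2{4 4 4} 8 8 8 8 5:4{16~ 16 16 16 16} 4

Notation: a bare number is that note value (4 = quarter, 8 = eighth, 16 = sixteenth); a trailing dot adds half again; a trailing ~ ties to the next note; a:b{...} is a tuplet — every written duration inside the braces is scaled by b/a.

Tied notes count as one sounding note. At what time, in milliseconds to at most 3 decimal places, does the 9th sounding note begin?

1. 0.0ms @ 0 + 89.286ms (2/7)
2. 89.286ms @ 2/7 + 89.286ms (2/7)
3. 178.571ms @ 4/7 + 89.286ms (2/7)
4. 267.857ms @ 6/7 + 89.286ms (2/7)
5. 357.143ms @ 8/7 + 89.286ms (2/7)
6. 446.429ms @ 10/7 + 89.286ms (2/7)
7. 535.714ms @ 12/7 + 44.643ms (1/7)
8. 580.357ms @ 13/7 + 44.643ms (1/7)
9. 625.0ms @ 2 + 208.333ms (2/3)
10. 833.333ms @ 8/3 + 208.333ms (2/3)
11. 1041.667ms @ 10/3 + 208.333ms (2/3)
12. 1250.0ms @ 4 + 156.25ms (1/2)
13. 1406.25ms @ 9/2 + 156.25ms (1/2)
14. 1562.5ms @ 5 + 156.25ms (1/2)
15. 1718.75ms @ 11/2 + 156.25ms (1/2)
16. 1875.0ms @ 6 + 125.0ms (2/5)
17. 2000.0ms @ 32/5 + 62.5ms (1/5)
18. 2062.5ms @ 33/5 + 62.5ms (1/5)
19. 2125.0ms @ 34/5 + 62.5ms (1/5)
20. 2187.5ms @ 7 + 312.5ms (1)

note 9 onset = 2b = 625.0ms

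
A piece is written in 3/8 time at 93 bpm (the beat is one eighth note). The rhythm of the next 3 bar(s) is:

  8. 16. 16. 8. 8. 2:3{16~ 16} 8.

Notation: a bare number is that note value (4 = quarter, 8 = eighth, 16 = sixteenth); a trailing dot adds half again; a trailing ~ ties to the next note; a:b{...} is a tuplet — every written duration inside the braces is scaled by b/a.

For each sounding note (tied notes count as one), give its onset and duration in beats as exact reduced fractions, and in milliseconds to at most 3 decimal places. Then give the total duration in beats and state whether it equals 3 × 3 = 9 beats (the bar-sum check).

1) 0.0ms=0b +967.742ms=3/2b
2) 967.742ms=3/2b +483.871ms=3/4b
3) 1451.613ms=9/4b +483.871ms=3/4b
4) 1935.484ms=3b +967.742ms=3/2b
5) 2903.226ms=9/2b +967.742ms=3/2b
6) 3870.968ms=6b +967.742ms=3/2b
7) 4838.71ms=15/2b +967.742ms=3/2b
Σ=9b of 9 (93bpm 3/8) — PASS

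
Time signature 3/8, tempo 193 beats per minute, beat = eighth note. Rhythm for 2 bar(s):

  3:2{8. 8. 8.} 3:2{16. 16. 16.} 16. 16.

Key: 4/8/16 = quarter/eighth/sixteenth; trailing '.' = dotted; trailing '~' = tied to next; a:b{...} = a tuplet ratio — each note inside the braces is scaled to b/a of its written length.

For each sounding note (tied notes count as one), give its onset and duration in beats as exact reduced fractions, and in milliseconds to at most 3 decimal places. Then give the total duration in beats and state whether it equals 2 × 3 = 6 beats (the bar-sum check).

1) 0.0ms=0b +310.881ms=1b
2) 310.881ms=1b +310.881ms=1b
3) 621.762ms=2b +310.881ms=1b
4) 932.642ms=3b +155.44ms=1/2b
5) 1088.083ms=7/2b +155.44ms=1/2b
6) 1243.523ms=4b +155.44ms=1/2b
7) 1398.964ms=9/2b +233.161ms=3/4b
8) 1632.124ms=21/4b +233.161ms=3/4b
Σ=6b of 6 (193bpm 3/8) — PASS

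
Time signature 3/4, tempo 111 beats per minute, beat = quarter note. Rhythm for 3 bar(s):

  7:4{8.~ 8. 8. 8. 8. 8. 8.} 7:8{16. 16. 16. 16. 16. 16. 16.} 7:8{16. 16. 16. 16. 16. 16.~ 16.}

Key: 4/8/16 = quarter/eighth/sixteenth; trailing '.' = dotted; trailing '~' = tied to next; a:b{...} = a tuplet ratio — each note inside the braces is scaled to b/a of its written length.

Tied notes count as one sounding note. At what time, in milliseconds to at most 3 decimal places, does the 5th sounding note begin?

1. 0.0ms @ 0 + 463.32ms (6/7)
2. 463.32ms @ 6/7 + 231.66ms (3/7)
3. 694.981ms @ 9/7 + 231.66ms (3/7)
4. 926.641ms @ 12/7 + 231.66ms (3/7)
5. 1158.301ms @ 15/7 + 231.66ms (3/7)
6. 1389.961ms @ 18/7 + 231.66ms (3/7)
7. 1621.622ms @ 3 + 231.66ms (3/7)
8. 1853.282ms @ 24/7 + 231.66ms (3/7)
9. 2084.942ms @ 27/7 + 231.66ms (3/7)
10. 2316.602ms @ 30/7 + 231.66ms (3/7)
11. 2548.263ms @ 33/7 + 231.66ms (3/7)
12. 2779.923ms @ 36/7 + 231.66ms (3/7)
13. 3011.583ms @ 39/7 + 231.66ms (3/7)
14. 3243.243ms @ 6 + 231.66ms (3/7)
15. 3474.903ms @ 45/7 + 231.66ms (3/7)
16. 3706.564ms @ 48/7 + 231.66ms (3/7)
17. 3938.224ms @ 51/7 + 231.66ms (3/7)
18. 4169.884ms @ 54/7 + 231.66ms (3/7)
19. 4401.544ms @ 57/7 + 463.32ms (6/7)

note 5 onset = 15/7b = 1158.301ms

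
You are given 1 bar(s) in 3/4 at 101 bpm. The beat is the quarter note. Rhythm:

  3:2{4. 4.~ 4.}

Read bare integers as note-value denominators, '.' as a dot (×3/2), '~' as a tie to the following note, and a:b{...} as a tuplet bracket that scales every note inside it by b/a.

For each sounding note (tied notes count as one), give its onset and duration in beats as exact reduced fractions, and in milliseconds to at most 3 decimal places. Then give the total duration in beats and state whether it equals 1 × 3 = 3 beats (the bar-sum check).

1) 0.0ms=0b +594.059ms=1b
2) 594.059ms=1b +1188.119ms=2b
Σ=3b of 3 (101bpm 3/4) — PASS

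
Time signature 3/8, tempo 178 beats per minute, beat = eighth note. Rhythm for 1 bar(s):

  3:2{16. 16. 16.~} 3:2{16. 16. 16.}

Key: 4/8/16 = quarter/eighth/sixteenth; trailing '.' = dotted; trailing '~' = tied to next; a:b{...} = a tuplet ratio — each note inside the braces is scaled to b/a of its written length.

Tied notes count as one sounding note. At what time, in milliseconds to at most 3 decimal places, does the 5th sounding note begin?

1. 0.0ms @ 0 + 168.539ms (1/2)
2. 168.539ms @ 1/2 + 168.539ms (1/2)
3. 337.079ms @ 1 + 337.079ms (1)
4. 674.157ms @ 2 + 168.539ms (1/2)
5. 842.697ms @ 5/2 + 168.539ms (1/2)

note 5 onset = 5/2b = 842.697ms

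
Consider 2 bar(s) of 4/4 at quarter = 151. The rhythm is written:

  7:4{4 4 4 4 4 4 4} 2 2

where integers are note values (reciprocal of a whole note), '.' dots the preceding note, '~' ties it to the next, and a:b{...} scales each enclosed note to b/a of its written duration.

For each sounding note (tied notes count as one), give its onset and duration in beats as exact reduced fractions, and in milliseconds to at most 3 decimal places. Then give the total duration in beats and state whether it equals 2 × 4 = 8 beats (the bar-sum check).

1) 0.0ms=0b +227.058ms=4/7b
2) 227.058ms=4/7b +227.058ms=4/7b
3) 454.115ms=8/7b +227.058ms=4/7b
4) 681.173ms=12/7b +227.058ms=4/7b
5) 908.231ms=16/7b +227.058ms=4/7b
6) 1135.289ms=20/7b +227.058ms=4/7b
7) 1362.346ms=24/7b +227.058ms=4/7b
8) 1589.404ms=4b +794.702ms=2b
9) 2384.106ms=6b +794.702ms=2b
Σ=8b of 8 (151bpm 4/4) — PASS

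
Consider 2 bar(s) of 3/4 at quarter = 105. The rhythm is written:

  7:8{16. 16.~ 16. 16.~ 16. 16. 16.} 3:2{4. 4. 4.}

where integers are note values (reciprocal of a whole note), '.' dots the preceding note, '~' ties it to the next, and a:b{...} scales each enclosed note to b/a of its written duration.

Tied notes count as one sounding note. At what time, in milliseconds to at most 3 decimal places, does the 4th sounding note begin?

note 4 onset = 15/7b = 1224.49ms

1. 0.0ms @ 0 + 244.898ms (3/7)
2. 244.898ms @ 3/7 + 489.796ms (6/7)
3. 734.694ms @ 9/7 + 489.796ms (6/7)
4. 1224.49ms @ 15/7 + 244.898ms (3/7)
5. 1469.388ms @ 18/7 + 244.898ms (3/7)
6. 1714.286ms @ 3 + 571.429ms (1)
7. 2285.714ms @ 4 + 571.429ms (1)
8. 2857.143ms @ 5 + 571.429ms (1)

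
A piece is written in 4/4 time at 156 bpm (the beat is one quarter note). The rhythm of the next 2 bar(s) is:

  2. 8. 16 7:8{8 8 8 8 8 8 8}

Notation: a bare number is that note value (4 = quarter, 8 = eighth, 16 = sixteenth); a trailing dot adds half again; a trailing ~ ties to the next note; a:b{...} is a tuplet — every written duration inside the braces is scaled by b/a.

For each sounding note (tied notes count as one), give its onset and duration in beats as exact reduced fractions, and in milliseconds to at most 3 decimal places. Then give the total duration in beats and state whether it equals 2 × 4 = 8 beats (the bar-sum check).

1) 0.0ms=0b +1153.846ms=3b
2) 1153.846ms=3b +288.462ms=3/4b
3) 1442.308ms=15/4b +96.154ms=1/4b
4) 1538.462ms=4b +219.78ms=4/7b
5) 1758.242ms=32/7b +219.78ms=4/7b
6) 1978.022ms=36/7b +219.78ms=4/7b
7) 2197.802ms=40/7b +219.78ms=4/7b
8) 2417.582ms=44/7b +219.78ms=4/7b
9) 2637.363ms=48/7b +219.78ms=4/7b
10) 2857.143ms=52/7b +219.78ms=4/7b
Σ=8b of 8 (156bpm 4/4) — PASS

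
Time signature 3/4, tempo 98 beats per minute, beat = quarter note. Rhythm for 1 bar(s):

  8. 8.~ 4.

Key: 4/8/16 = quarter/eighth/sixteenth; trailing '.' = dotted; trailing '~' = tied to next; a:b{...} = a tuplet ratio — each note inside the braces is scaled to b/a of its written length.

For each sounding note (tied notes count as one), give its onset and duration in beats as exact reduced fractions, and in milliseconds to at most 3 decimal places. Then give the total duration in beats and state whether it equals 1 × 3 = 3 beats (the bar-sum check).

1) 0.0ms=0b +459.184ms=3/4b
2) 459.184ms=3/4b +1377.551ms=9/4b
Σ=3b of 3 (98bpm 3/4) — PASS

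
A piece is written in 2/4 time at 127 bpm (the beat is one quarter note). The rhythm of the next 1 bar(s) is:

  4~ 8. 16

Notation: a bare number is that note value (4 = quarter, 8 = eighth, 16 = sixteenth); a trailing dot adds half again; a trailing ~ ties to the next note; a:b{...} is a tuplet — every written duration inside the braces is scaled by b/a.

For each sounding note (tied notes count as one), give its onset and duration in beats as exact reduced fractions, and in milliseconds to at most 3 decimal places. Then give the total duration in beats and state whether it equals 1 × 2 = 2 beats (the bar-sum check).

1) 0.0ms=0b +826.772ms=7/4b
2) 826.772ms=7/4b +118.11ms=1/4b
Σ=2b of 2 (127bpm 2/4) — PASS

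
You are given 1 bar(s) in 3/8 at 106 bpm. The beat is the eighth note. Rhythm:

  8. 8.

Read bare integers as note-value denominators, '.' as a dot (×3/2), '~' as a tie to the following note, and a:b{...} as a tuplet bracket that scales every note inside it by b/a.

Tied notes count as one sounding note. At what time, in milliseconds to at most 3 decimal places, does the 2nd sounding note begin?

note 2 onset = 3/2b = 849.057ms

1. 0.0ms @ 0 + 849.057ms (3/2)
2. 849.057ms @ 3/2 + 849.057ms (3/2)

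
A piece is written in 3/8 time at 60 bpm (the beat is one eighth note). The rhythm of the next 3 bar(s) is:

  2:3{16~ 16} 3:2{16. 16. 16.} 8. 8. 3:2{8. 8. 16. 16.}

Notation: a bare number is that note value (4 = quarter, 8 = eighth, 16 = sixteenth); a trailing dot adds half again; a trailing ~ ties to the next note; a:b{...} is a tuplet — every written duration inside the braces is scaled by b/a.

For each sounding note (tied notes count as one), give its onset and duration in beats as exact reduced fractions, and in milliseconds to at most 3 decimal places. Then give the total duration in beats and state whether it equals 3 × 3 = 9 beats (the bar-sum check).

1) 0.0ms=0b +1500.0ms=3/2b
2) 1500.0ms=3/2b +500.0ms=1/2b
3) 2000.0ms=2b +500.0ms=1/2b
4) 2500.0ms=5/2b +500.0ms=1/2b
5) 3000.0ms=3b +1500.0ms=3/2b
6) 4500.0ms=9/2b +1500.0ms=3/2b
7) 6000.0ms=6b +1000.0ms=1b
8) 7000.0ms=7b +1000.0ms=1b
9) 8000.0ms=8b +500.0ms=1/2b
10) 8500.0ms=17/2b +500.0ms=1/2b
Σ=9b of 9 (60bpm 3/8) — PASS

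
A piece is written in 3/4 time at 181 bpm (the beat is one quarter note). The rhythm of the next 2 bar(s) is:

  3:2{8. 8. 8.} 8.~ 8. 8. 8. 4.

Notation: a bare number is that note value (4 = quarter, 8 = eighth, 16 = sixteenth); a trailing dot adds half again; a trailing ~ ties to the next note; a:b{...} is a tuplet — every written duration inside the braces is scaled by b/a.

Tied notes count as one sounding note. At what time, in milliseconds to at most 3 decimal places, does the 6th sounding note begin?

note 6 onset = 15/4b = 1243.094ms

1. 0.0ms @ 0 + 165.746ms (1/2)
2. 165.746ms @ 1/2 + 165.746ms (1/2)
3. 331.492ms @ 1 + 165.746ms (1/2)
4. 497.238ms @ 3/2 + 497.238ms (3/2)
5. 994.475ms @ 3 + 248.619ms (3/4)
6. 1243.094ms @ 15/4 + 248.619ms (3/4)
7. 1491.713ms @ 9/2 + 497.238ms (3/2)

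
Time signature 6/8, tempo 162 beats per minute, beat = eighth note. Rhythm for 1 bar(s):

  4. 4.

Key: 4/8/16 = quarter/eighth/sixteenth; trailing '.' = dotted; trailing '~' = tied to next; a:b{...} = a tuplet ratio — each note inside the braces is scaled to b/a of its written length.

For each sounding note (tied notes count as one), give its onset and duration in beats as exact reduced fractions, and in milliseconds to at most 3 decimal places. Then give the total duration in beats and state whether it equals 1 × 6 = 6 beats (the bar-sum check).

1) 0.0ms=0b +1111.111ms=3b
2) 1111.111ms=3b +1111.111ms=3b
Σ=6b of 6 (162bpm 6/8) — PASS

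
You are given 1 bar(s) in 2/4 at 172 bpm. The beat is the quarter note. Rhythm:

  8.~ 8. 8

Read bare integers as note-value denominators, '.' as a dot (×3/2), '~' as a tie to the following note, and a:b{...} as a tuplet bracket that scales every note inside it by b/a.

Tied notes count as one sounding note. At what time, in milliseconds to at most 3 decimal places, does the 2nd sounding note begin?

note 2 onset = 3/2b = 523.256ms

1. 0.0ms @ 0 + 523.256ms (3/2)
2. 523.256ms @ 3/2 + 174.419ms (1/2)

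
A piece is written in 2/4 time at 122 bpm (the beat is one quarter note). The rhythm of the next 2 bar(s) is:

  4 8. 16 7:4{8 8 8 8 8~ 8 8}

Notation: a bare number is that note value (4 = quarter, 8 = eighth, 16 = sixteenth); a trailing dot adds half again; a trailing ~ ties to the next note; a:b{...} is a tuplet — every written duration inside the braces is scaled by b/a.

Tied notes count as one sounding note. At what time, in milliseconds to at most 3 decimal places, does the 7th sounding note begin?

1. 0.0ms @ 0 + 491.803ms (1)
2. 491.803ms @ 1 + 368.852ms (3/4)
3. 860.656ms @ 7/4 + 122.951ms (1/4)
4. 983.607ms @ 2 + 140.515ms (2/7)
5. 1124.122ms @ 16/7 + 140.515ms (2/7)
6. 1264.637ms @ 18/7 + 140.515ms (2/7)
7. 1405.152ms @ 20/7 + 140.515ms (2/7)
8. 1545.667ms @ 22/7 + 281.03ms (4/7)
9. 1826.698ms @ 26/7 + 140.515ms (2/7)

note 7 onset = 20/7b = 1405.152ms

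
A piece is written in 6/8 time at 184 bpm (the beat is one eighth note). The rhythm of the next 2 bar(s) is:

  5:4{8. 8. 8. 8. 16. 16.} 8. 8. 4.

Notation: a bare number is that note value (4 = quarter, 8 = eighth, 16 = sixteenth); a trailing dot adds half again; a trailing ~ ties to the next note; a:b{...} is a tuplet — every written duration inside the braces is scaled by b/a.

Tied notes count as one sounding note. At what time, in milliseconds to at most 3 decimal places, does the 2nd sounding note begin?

1. 0.0ms @ 0 + 391.304ms (6/5)
2. 391.304ms @ 6/5 + 391.304ms (6/5)
3. 782.609ms @ 12/5 + 391.304ms (6/5)
4. 1173.913ms @ 18/5 + 391.304ms (6/5)
5. 1565.217ms @ 24/5 + 195.652ms (3/5)
6. 1760.87ms @ 27/5 + 195.652ms (3/5)
7. 1956.522ms @ 6 + 489.13ms (3/2)
8. 2445.652ms @ 15/2 + 489.13ms (3/2)
9. 2934.783ms @ 9 + 978.261ms (3)

note 2 onset = 6/5b = 391.304ms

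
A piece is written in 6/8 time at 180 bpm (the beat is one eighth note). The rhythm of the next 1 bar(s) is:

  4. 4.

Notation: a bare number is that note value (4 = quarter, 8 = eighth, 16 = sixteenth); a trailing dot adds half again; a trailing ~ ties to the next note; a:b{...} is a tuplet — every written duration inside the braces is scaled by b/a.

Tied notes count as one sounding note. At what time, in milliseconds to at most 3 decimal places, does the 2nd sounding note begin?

1. 0.0ms @ 0 + 1000.0ms (3)
2. 1000.0ms @ 3 + 1000.0ms (3)

note 2 onset = 3b = 1000.0ms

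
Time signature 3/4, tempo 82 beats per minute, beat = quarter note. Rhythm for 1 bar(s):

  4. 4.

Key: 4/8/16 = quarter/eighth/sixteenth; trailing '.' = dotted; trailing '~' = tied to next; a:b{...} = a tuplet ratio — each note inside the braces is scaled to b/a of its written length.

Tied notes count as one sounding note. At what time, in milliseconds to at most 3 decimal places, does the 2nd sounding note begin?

1. 0.0ms @ 0 + 1097.561ms (3/2)
2. 1097.561ms @ 3/2 + 1097.561ms (3/2)

note 2 onset = 3/2b = 1097.561ms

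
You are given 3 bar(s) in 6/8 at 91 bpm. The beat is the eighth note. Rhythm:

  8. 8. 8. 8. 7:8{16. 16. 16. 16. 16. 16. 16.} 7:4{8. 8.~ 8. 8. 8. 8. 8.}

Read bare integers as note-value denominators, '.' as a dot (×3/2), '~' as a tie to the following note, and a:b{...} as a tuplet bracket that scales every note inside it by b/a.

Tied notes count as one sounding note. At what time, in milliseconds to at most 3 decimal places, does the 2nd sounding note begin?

note 2 onset = 3/2b = 989.011ms

1. 0.0ms @ 0 + 989.011ms (3/2)
2. 989.011ms @ 3/2 + 989.011ms (3/2)
3. 1978.022ms @ 3 + 989.011ms (3/2)
4. 2967.033ms @ 9/2 + 989.011ms (3/2)
5. 3956.044ms @ 6 + 565.149ms (6/7)
6. 4521.193ms @ 48/7 + 565.149ms (6/7)
7. 5086.342ms @ 54/7 + 565.149ms (6/7)
8. 5651.491ms @ 60/7 + 565.149ms (6/7)
9. 6216.641ms @ 66/7 + 565.149ms (6/7)
10. 6781.79ms @ 72/7 + 565.149ms (6/7)
11. 7346.939ms @ 78/7 + 565.149ms (6/7)
12. 7912.088ms @ 12 + 565.149ms (6/7)
13. 8477.237ms @ 90/7 + 1130.298ms (12/7)
14. 9607.535ms @ 102/7 + 565.149ms (6/7)
15. 10172.684ms @ 108/7 + 565.149ms (6/7)
16. 10737.834ms @ 114/7 + 565.149ms (6/7)
17. 11302.983ms @ 120/7 + 565.149ms (6/7)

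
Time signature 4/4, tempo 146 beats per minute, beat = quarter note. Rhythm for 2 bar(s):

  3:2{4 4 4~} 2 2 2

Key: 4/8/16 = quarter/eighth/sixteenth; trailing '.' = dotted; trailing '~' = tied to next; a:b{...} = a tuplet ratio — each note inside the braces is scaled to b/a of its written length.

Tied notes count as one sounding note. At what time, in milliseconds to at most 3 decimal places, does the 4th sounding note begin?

1. 0.0ms @ 0 + 273.973ms (2/3)
2. 273.973ms @ 2/3 + 273.973ms (2/3)
3. 547.945ms @ 4/3 + 1095.89ms (8/3)
4. 1643.836ms @ 4 + 821.918ms (2)
5. 2465.753ms @ 6 + 821.918ms (2)

note 4 onset = 4b = 1643.836ms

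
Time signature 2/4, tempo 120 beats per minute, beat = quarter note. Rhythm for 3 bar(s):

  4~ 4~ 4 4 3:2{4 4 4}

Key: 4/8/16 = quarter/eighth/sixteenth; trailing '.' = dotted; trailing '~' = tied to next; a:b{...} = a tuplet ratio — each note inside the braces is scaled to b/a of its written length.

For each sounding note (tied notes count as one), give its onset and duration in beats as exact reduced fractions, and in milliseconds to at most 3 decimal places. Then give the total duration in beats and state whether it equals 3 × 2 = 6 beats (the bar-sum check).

1) 0.0ms=0b +1500.0ms=3b
2) 1500.0ms=3b +500.0ms=1b
3) 2000.0ms=4b +333.333ms=2/3b
4) 2333.333ms=14/3b +333.333ms=2/3b
5) 2666.667ms=16/3b +333.333ms=2/3b
Σ=6b of 6 (120bpm 2/4) — PASS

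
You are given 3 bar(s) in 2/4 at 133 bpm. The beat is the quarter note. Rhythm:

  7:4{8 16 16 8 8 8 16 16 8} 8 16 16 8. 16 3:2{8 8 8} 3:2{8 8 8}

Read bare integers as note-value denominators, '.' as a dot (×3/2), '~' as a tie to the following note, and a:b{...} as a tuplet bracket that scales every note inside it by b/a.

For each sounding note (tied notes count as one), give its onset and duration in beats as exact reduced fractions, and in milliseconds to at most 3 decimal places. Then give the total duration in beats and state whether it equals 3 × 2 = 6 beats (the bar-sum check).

1) 0.0ms=0b +128.894ms=2/7b
2) 128.894ms=2/7b +64.447ms=1/7b
3) 193.34ms=3/7b +64.447ms=1/7b
4) 257.787ms=4/7b +128.894ms=2/7b
5) 386.681ms=6/7b +128.894ms=2/7b
6) 515.575ms=8/7b +128.894ms=2/7b
7) 644.468ms=10/7b +64.447ms=1/7b
8) 708.915ms=11/7b +64.447ms=1/7b
9) 773.362ms=12/7b +128.894ms=2/7b
10) 902.256ms=2b +225.564ms=1/2b
11) 1127.82ms=5/2b +112.782ms=1/4b
12) 1240.602ms=11/4b +112.782ms=1/4b
13) 1353.383ms=3b +338.346ms=3/4b
14) 1691.729ms=15/4b +112.782ms=1/4b
15) 1804.511ms=4b +150.376ms=1/3b
16) 1954.887ms=13/3b +150.376ms=1/3b
17) 2105.263ms=14/3b +150.376ms=1/3b
18) 2255.639ms=5b +150.376ms=1/3b
19) 2406.015ms=16/3b +150.376ms=1/3b
20) 2556.391ms=17/3b +150.376ms=1/3b
Σ=6b of 6 (133bpm 2/4) — PASS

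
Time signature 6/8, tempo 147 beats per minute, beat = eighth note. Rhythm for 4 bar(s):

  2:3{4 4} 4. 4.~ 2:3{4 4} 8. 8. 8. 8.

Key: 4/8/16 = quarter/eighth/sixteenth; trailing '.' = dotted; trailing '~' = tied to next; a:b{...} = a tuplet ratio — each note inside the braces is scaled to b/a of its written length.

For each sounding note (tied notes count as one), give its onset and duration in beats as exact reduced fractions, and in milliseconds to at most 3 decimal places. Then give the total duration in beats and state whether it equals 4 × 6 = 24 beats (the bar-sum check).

1) 0.0ms=0b +1224.49ms=3b
2) 1224.49ms=3b +1224.49ms=3b
3) 2448.98ms=6b +1224.49ms=3b
4) 3673.469ms=9b +2448.98ms=6b
5) 6122.449ms=15b +1224.49ms=3b
6) 7346.939ms=18b +612.245ms=3/2b
7) 7959.184ms=39/2b +612.245ms=3/2b
8) 8571.429ms=21b +612.245ms=3/2b
9) 9183.673ms=45/2b +612.245ms=3/2b
Σ=24b of 24 (147bpm 6/8) — PASS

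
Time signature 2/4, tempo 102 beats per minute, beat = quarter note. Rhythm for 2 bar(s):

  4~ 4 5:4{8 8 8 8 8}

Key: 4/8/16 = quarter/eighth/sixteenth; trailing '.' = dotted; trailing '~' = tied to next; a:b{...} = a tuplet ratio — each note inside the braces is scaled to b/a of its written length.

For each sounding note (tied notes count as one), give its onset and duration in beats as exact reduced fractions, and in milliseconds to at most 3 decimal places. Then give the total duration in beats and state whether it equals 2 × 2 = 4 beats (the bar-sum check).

1) 0.0ms=0b +1176.471ms=2b
2) 1176.471ms=2b +235.294ms=2/5b
3) 1411.765ms=12/5b +235.294ms=2/5b
4) 1647.059ms=14/5b +235.294ms=2/5b
5) 1882.353ms=16/5b +235.294ms=2/5b
6) 2117.647ms=18/5b +235.294ms=2/5b
Σ=4b of 4 (102bpm 2/4) — PASS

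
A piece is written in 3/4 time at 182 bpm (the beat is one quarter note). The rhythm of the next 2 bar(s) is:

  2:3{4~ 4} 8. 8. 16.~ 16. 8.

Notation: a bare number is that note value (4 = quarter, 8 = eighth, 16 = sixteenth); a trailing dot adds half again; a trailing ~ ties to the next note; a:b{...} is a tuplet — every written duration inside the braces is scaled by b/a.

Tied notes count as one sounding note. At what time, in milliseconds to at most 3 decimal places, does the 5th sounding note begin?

1. 0.0ms @ 0 + 989.011ms (3)
2. 989.011ms @ 3 + 247.253ms (3/4)
3. 1236.264ms @ 15/4 + 247.253ms (3/4)
4. 1483.516ms @ 9/2 + 247.253ms (3/4)
5. 1730.769ms @ 21/4 + 247.253ms (3/4)

note 5 onset = 21/4b = 1730.769ms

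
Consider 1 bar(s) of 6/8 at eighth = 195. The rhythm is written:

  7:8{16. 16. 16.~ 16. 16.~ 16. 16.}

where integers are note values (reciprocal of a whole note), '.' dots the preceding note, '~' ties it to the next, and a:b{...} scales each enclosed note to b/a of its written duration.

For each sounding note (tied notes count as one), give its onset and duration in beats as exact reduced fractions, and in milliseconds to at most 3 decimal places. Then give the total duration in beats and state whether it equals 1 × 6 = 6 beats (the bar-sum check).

1) 0.0ms=0b +263.736ms=6/7b
2) 263.736ms=6/7b +263.736ms=6/7b
3) 527.473ms=12/7b +527.473ms=12/7b
4) 1054.945ms=24/7b +527.473ms=12/7b
5) 1582.418ms=36/7b +263.736ms=6/7b
Σ=6b of 6 (195bpm 6/8) — PASS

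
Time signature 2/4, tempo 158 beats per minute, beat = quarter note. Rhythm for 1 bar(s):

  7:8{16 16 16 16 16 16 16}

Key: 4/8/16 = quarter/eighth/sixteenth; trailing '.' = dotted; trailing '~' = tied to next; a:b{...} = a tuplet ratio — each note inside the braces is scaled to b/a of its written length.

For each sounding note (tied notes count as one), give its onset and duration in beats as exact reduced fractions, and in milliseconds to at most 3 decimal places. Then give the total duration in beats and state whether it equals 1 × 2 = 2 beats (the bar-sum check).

1) 0.0ms=0b +108.499ms=2/7b
2) 108.499ms=2/7b +108.499ms=2/7b
3) 216.998ms=4/7b +108.499ms=2/7b
4) 325.497ms=6/7b +108.499ms=2/7b
5) 433.996ms=8/7b +108.499ms=2/7b
6) 542.495ms=10/7b +108.499ms=2/7b
7) 650.995ms=12/7b +108.499ms=2/7b
Σ=2b of 2 (158bpm 2/4) — PASS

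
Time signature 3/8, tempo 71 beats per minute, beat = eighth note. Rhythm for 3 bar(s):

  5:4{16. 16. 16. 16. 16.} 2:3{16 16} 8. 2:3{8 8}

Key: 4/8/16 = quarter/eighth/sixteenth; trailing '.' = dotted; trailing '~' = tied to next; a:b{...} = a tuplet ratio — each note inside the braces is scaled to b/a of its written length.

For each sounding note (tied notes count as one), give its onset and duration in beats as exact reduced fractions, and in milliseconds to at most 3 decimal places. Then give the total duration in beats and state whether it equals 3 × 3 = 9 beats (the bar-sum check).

1) 0.0ms=0b +507.042ms=3/5b
2) 507.042ms=3/5b +507.042ms=3/5b
3) 1014.085ms=6/5b +507.042ms=3/5b
4) 1521.127ms=9/5b +507.042ms=3/5b
5) 2028.169ms=12/5b +507.042ms=3/5b
6) 2535.211ms=3b +633.803ms=3/4b
7) 3169.014ms=15/4b +633.803ms=3/4b
8) 3802.817ms=9/2b +1267.606ms=3/2b
9) 5070.423ms=6b +1267.606ms=3/2b
10) 6338.028ms=15/2b +1267.606ms=3/2b
Σ=9b of 9 (71bpm 3/8) — PASS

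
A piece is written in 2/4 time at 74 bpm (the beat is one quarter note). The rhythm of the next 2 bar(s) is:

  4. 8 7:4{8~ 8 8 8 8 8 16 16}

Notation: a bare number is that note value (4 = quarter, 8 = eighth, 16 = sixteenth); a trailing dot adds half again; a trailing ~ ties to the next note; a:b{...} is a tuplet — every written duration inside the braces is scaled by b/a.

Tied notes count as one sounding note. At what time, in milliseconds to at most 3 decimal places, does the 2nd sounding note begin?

note 2 onset = 3/2b = 1216.216ms

1. 0.0ms @ 0 + 1216.216ms (3/2)
2. 1216.216ms @ 3/2 + 405.405ms (1/2)
3. 1621.622ms @ 2 + 463.32ms (4/7)
4. 2084.942ms @ 18/7 + 231.66ms (2/7)
5. 2316.602ms @ 20/7 + 231.66ms (2/7)
6. 2548.263ms @ 22/7 + 231.66ms (2/7)
7. 2779.923ms @ 24/7 + 231.66ms (2/7)
8. 3011.583ms @ 26/7 + 115.83ms (1/7)
9. 3127.413ms @ 27/7 + 115.83ms (1/7)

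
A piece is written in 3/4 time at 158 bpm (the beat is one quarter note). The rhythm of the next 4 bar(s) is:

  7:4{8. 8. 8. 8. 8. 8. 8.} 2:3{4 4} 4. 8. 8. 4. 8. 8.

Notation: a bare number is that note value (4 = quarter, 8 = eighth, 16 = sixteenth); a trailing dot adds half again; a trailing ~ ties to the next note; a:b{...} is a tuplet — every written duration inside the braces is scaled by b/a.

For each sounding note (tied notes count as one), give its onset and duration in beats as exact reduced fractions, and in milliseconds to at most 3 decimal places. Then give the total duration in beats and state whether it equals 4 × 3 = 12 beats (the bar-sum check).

1) 0.0ms=0b +162.749ms=3/7b
2) 162.749ms=3/7b +162.749ms=3/7b
3) 325.497ms=6/7b +162.749ms=3/7b
4) 488.246ms=9/7b +162.749ms=3/7b
5) 650.995ms=12/7b +162.749ms=3/7b
6) 813.743ms=15/7b +162.749ms=3/7b
7) 976.492ms=18/7b +162.749ms=3/7b
8) 1139.241ms=3b +569.62ms=3/2b
9) 1708.861ms=9/2b +569.62ms=3/2b
10) 2278.481ms=6b +569.62ms=3/2b
11) 2848.101ms=15/2b +284.81ms=3/4b
12) 3132.911ms=33/4b +284.81ms=3/4b
13) 3417.722ms=9b +569.62ms=3/2b
14) 3987.342ms=21/2b +284.81ms=3/4b
15) 4272.152ms=45/4b +284.81ms=3/4b
Σ=12b of 12 (158bpm 3/4) — PASS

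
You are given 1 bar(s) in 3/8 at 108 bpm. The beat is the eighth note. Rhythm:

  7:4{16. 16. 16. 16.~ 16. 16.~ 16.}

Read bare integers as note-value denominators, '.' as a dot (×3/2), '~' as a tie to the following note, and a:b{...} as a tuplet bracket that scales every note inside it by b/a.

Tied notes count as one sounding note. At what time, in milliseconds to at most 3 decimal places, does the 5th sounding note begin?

1. 0.0ms @ 0 + 238.095ms (3/7)
2. 238.095ms @ 3/7 + 238.095ms (3/7)
3. 476.19ms @ 6/7 + 238.095ms (3/7)
4. 714.286ms @ 9/7 + 476.19ms (6/7)
5. 1190.476ms @ 15/7 + 476.19ms (6/7)

note 5 onset = 15/7b = 1190.476ms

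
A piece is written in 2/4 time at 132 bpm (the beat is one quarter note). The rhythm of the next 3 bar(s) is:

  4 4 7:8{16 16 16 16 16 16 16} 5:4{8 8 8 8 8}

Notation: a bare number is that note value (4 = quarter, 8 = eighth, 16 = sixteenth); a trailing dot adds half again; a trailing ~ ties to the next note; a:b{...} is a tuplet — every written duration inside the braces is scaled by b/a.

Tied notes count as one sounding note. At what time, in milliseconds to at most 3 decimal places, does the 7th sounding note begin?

1. 0.0ms @ 0 + 454.545ms (1)
2. 454.545ms @ 1 + 454.545ms (1)
3. 909.091ms @ 2 + 129.87ms (2/7)
4. 1038.961ms @ 16/7 + 129.87ms (2/7)
5. 1168.831ms @ 18/7 + 129.87ms (2/7)
6. 1298.701ms @ 20/7 + 129.87ms (2/7)
7. 1428.571ms @ 22/7 + 129.87ms (2/7)
8. 1558.442ms @ 24/7 + 129.87ms (2/7)
9. 1688.312ms @ 26/7 + 129.87ms (2/7)
10. 1818.182ms @ 4 + 181.818ms (2/5)
11. 2000.0ms @ 22/5 + 181.818ms (2/5)
12. 2181.818ms @ 24/5 + 181.818ms (2/5)
13. 2363.636ms @ 26/5 + 181.818ms (2/5)
14. 2545.455ms @ 28/5 + 181.818ms (2/5)

note 7 onset = 22/7b = 1428.571ms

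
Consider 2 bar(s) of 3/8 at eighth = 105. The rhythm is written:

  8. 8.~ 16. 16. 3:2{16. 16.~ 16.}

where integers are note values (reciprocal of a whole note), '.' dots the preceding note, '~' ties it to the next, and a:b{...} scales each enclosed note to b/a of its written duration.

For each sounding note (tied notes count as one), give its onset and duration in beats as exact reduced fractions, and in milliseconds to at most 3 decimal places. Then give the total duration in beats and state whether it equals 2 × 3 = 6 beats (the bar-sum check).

1) 0.0ms=0b +857.143ms=3/2b
2) 857.143ms=3/2b +1285.714ms=9/4b
3) 2142.857ms=15/4b +428.571ms=3/4b
4) 2571.429ms=9/2b +285.714ms=1/2b
5) 2857.143ms=5b +571.429ms=1b
Σ=6b of 6 (105bpm 3/8) — PASS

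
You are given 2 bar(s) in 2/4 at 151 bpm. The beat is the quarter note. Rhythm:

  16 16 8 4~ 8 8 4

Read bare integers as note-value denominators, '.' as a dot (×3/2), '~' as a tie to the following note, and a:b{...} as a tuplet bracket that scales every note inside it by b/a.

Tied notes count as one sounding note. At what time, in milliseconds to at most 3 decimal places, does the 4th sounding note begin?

note 4 onset = 1b = 397.351ms

1. 0.0ms @ 0 + 99.338ms (1/4)
2. 99.338ms @ 1/4 + 99.338ms (1/4)
3. 198.675ms @ 1/2 + 198.675ms (1/2)
4. 397.351ms @ 1 + 596.026ms (3/2)
5. 993.377ms @ 5/2 + 198.675ms (1/2)
6. 1192.053ms @ 3 + 397.351ms (1)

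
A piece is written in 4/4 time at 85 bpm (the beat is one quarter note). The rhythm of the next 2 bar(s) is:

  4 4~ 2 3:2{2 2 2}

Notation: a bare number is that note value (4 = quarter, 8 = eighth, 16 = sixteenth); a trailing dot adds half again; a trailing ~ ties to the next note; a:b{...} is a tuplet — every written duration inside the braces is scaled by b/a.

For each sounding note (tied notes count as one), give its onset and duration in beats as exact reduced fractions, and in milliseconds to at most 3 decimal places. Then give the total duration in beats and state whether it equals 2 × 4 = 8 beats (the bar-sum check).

1) 0.0ms=0b +705.882ms=1b
2) 705.882ms=1b +2117.647ms=3b
3) 2823.529ms=4b +941.176ms=4/3b
4) 3764.706ms=16/3b +941.176ms=4/3b
5) 4705.882ms=20/3b +941.176ms=4/3b
Σ=8b of 8 (85bpm 4/4) — PASS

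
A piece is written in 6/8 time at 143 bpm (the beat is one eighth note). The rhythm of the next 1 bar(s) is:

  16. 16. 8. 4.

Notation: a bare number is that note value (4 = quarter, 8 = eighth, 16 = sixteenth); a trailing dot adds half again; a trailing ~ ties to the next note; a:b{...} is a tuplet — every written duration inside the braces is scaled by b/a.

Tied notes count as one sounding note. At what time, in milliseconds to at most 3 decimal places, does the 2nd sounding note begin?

note 2 onset = 3/4b = 314.685ms

1. 0.0ms @ 0 + 314.685ms (3/4)
2. 314.685ms @ 3/4 + 314.685ms (3/4)
3. 629.371ms @ 3/2 + 629.371ms (3/2)
4. 1258.741ms @ 3 + 1258.741ms (3)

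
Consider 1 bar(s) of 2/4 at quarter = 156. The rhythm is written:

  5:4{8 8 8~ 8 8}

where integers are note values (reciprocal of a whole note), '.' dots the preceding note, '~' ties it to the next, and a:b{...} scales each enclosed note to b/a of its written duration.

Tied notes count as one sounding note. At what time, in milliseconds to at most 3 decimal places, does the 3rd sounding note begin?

note 3 onset = 4/5b = 307.692ms

1. 0.0ms @ 0 + 153.846ms (2/5)
2. 153.846ms @ 2/5 + 153.846ms (2/5)
3. 307.692ms @ 4/5 + 307.692ms (4/5)
4. 615.385ms @ 8/5 + 153.846ms (2/5)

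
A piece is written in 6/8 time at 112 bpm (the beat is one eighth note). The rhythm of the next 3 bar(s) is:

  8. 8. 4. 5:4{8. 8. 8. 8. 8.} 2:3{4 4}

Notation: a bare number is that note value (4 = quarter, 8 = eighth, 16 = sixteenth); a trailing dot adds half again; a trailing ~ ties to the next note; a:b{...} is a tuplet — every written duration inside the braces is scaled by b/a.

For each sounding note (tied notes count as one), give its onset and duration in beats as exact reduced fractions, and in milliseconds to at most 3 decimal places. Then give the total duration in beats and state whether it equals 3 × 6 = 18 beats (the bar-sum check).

1) 0.0ms=0b +803.571ms=3/2b
2) 803.571ms=3/2b +803.571ms=3/2b
3) 1607.143ms=3b +1607.143ms=3b
4) 3214.286ms=6b +642.857ms=6/5b
5) 3857.143ms=36/5b +642.857ms=6/5b
6) 4500.0ms=42/5b +642.857ms=6/5b
7) 5142.857ms=48/5b +642.857ms=6/5b
8) 5785.714ms=54/5b +642.857ms=6/5b
9) 6428.571ms=12b +1607.143ms=3b
10) 8035.714ms=15b +1607.143ms=3b
Σ=18b of 18 (112bpm 6/8) — PASS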